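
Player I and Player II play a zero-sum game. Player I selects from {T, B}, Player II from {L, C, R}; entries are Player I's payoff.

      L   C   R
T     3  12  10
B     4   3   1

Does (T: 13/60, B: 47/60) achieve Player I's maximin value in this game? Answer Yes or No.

No

Against L this mix gives (13/60)·3 + (47/60)·4 = 227/60.
Against C this mix gives (13/60)·12 + (47/60)·3 = 99/20.
Against R this mix gives (13/60)·10 + (47/60)·1 = 59/20.
Player II will play R, holding Player I to 59/20. Shifting weight toward the row that does better against R would raise this floor (the equalizing mix achieves 37/10 against both R and L), so the proposed strategy is not optimal.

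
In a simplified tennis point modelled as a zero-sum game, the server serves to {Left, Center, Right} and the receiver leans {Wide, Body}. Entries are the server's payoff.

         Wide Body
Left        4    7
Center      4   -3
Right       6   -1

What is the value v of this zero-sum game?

23/5

Row minima: Left → 4, Center → -3, Right → -1; maximin = 4.
Column maxima: Wide → 6, Body → 7; minimax = 6.
4 ≠ 6, so there is no saddle point; optimal play is mixed.
Center is strictly dominated by Right, so the server never plays it.
On the remaining 2×2 (Left, Right vs Wide, Body):
Let the server play Left with probability p. Expected payoff against Wide: 4p + 6(1−p) = −2p + 6; against Body: 7p + (-1)(1−p) = 8p − 1.
Setting these equal: −2p + 6 = 8p − 1 ⇒ −10p = -7 ⇒ p = 7/10, and the value is (-2)·(7/10) + 6 = 23/5.
For the receiver: with q = P(Wide), equating Left's and Right's payoffs gives −3q + 7 = 7q − 1 ⇒ q = 4/5.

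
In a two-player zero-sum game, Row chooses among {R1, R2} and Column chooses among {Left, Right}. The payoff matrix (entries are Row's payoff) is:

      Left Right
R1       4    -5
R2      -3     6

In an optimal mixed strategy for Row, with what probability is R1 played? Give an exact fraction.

Row minima: R1 → -5, R2 → -3; maximin = -3.
Column maxima: Left → 4, Right → 6; minimax = 4.
-3 ≠ 4, so there is no saddle point; optimal play is mixed.
Let Row play R1 with probability p. Expected payoff against Left: 4p + (-3)(1−p) = 7p − 3; against Right: (-5)p + 6(1−p) = −11p + 6.
Setting these equal: 7p − 3 = −11p + 6 ⇒ 18p = 9 ⇒ p = 1/2, and the value is (7)·(1/2) − 3 = 1/2.
For Column: with q = P(Left), equating R1's and R2's payoffs gives 9q − 5 = −9q + 6 ⇒ q = 11/18.

1/2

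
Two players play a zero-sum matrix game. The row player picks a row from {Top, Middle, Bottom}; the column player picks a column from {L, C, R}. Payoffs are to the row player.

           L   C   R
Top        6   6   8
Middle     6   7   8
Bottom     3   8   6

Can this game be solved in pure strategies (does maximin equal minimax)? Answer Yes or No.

Yes

Row minima: Top → 6, Middle → 6, Bottom → 3; maximin = 6.
Column maxima: L → 6, C → 8, R → 8; minimax = 6.
maximin = minimax = 6, so a saddle point exists.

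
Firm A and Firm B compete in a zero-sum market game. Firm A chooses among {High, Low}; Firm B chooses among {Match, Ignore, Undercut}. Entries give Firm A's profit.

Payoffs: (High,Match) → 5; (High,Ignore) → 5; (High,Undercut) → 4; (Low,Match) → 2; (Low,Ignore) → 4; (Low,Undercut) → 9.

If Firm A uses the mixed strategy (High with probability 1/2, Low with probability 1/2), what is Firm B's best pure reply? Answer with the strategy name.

Match

If Firm B plays Match, Firm A's expected payoff is (1/2)·5 + (1/2)·2 = 7/2.
If Firm B plays Ignore, Firm A's expected payoff is (1/2)·5 + (1/2)·4 = 9/2.
If Firm B plays Undercut, Firm A's expected payoff is (1/2)·4 + (1/2)·9 = 13/2.
Firm B minimizes Firm A's payoff; the smallest is 7/2, so the best response is Match.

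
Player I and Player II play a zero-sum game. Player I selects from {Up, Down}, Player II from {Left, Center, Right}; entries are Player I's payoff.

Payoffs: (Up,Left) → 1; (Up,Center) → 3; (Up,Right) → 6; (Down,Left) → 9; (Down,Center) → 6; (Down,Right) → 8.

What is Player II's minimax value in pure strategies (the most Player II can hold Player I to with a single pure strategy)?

Column maxima: Left → 9, Center → 6, Right → 8.
The smallest of these is 6.

6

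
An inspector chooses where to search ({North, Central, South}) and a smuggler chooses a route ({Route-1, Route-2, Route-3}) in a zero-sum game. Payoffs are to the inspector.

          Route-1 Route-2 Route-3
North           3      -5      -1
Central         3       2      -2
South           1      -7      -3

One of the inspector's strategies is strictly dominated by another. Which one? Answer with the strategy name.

South

North gives a strictly higher payoff than South against every column: 3 > 1, -5 > -7, -1 > -3.
So South is strictly dominated and the inspector never plays it.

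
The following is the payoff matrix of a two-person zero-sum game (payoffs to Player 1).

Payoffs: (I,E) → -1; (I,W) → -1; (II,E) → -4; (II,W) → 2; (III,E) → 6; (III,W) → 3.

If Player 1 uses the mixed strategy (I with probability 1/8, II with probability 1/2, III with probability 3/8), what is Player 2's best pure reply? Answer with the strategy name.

If Player 2 plays E, Player 1's expected payoff is (1/8)·(-1) + (1/2)·(-4) + (3/8)·6 = 1/8.
If Player 2 plays W, Player 1's expected payoff is (1/8)·(-1) + (1/2)·2 + (3/8)·3 = 2.
Player 2 minimizes Player 1's payoff; the smallest is 1/8, so the best response is E.

E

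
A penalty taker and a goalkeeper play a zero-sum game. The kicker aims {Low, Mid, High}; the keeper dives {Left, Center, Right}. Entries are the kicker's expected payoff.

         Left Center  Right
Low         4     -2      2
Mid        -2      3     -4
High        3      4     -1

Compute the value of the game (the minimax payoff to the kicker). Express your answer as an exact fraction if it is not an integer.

Row minima: Low → -2, Mid → -4, High → -1; maximin = -1.
Column maxima: Left → 4, Center → 4, Right → 2; minimax = 2.
-1 ≠ 2, so there is no saddle point; optimal play is mixed.
Mid is strictly dominated by High, so the kicker never plays it.
Left is strictly dominated by Right (it gives the kicker strictly more in every row), so the keeper never plays it.
On the remaining 2×2 (Low, High vs Center, Right):
Let the kicker play Low with probability p. Expected payoff against Center: (-2)p + 4(1−p) = −6p + 4; against Right: 2p + (-1)(1−p) = 3p − 1.
Setting these equal: −6p + 4 = 3p − 1 ⇒ −9p = -5 ⇒ p = 5/9, and the value is (-6)·(5/9) + 4 = 2/3.
For the keeper: with q = P(Center), equating Low's and High's payoffs gives −4q + 2 = 5q − 1 ⇒ q = 1/3.

2/3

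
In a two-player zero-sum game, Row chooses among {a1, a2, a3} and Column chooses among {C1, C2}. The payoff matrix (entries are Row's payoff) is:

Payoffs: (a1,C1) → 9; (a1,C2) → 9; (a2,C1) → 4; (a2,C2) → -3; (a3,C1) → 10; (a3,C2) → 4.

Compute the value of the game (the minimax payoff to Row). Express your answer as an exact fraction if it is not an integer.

9

Row minima: a1 → 9, a2 → -3, a3 → 4; maximin = 9.
Column maxima: C1 → 10, C2 → 9; minimax = 9.
Since maximin = minimax = 9, there is a saddle point and the value is 9.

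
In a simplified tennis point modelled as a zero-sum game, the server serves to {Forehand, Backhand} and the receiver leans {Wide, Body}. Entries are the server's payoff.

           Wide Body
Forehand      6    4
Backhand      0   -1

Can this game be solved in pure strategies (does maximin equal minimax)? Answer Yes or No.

Row minima: Forehand → 4, Backhand → -1; maximin = 4.
Column maxima: Wide → 6, Body → 4; minimax = 4.
maximin = minimax = 4, so a saddle point exists.

Yes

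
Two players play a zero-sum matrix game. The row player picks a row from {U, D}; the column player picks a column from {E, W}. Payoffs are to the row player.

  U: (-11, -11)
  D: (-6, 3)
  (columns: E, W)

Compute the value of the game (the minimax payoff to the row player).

-6

Row minima: U → -11, D → -6; maximin = -6.
Column maxima: E → -6, W → 3; minimax = -6.
Since maximin = minimax = -6, there is a saddle point and the value is -6.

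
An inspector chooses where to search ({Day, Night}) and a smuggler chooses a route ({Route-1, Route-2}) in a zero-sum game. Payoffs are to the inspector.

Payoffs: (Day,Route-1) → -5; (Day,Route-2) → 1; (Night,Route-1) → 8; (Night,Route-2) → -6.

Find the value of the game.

-11/10

Row minima: Day → -5, Night → -6; maximin = -5.
Column maxima: Route-1 → 8, Route-2 → 1; minimax = 1.
-5 ≠ 1, so there is no saddle point; optimal play is mixed.
Let the inspector play Day with probability p. Expected payoff against Route-1: (-5)p + 8(1−p) = −13p + 8; against Route-2: 1p + (-6)(1−p) = 7p − 6.
Setting these equal: −13p + 8 = 7p − 6 ⇒ −20p = -14 ⇒ p = 7/10, and the value is (-13)·(7/10) + 8 = -11/10.
For the smuggler: with q = P(Route-1), equating Day's and Night's payoffs gives −6q + 1 = 14q − 6 ⇒ q = 7/20.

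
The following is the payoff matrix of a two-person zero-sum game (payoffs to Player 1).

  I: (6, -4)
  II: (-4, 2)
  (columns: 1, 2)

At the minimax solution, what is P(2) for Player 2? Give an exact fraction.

5/8

Row minima: I → -4, II → -4; maximin = -4.
Column maxima: 1 → 6, 2 → 2; minimax = 2.
-4 ≠ 2, so there is no saddle point; optimal play is mixed.
Let Player 1 play I with probability p. Expected payoff against 1: 6p + (-4)(1−p) = 10p − 4; against 2: (-4)p + 2(1−p) = −6p + 2.
Setting these equal: 10p − 4 = −6p + 2 ⇒ 16p = 6 ⇒ p = 3/8, and the value is (10)·(3/8) − 4 = -1/4.
For Player 2: with q = P(1), equating I's and II's payoffs gives 10q − 4 = −6q + 2 ⇒ q = 3/8.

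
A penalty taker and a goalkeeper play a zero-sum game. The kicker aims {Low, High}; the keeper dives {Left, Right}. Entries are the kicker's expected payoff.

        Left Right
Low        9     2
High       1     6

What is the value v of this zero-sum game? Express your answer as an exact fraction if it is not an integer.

13/3

Row minima: Low → 2, High → 1; maximin = 2.
Column maxima: Left → 9, Right → 6; minimax = 6.
2 ≠ 6, so there is no saddle point; optimal play is mixed.
Let the kicker play Low with probability p. Expected payoff against Left: 9p + 1(1−p) = 8p + 1; against Right: 2p + 6(1−p) = −4p + 6.
Setting these equal: 8p + 1 = −4p + 6 ⇒ 12p = 5 ⇒ p = 5/12, and the value is (8)·(5/12) + 1 = 13/3.
For the keeper: with q = P(Left), equating Low's and High's payoffs gives 7q + 2 = −5q + 6 ⇒ q = 1/3.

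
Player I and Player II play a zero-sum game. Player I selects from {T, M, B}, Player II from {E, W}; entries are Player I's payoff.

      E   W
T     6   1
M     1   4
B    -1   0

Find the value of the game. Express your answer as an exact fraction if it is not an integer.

23/8

Row minima: T → 1, M → 1, B → -1; maximin = 1.
Column maxima: E → 6, W → 4; minimax = 4.
1 ≠ 4, so there is no saddle point; optimal play is mixed.
B is strictly dominated by T, so Player I never plays it.
On the remaining 2×2 (T, M vs E, W):
Let Player I play T with probability p. Expected payoff against E: 6p + 1(1−p) = 5p + 1; against W: 1p + 4(1−p) = −3p + 4.
Setting these equal: 5p + 1 = −3p + 4 ⇒ 8p = 3 ⇒ p = 3/8, and the value is (5)·(3/8) + 1 = 23/8.
For Player II: with q = P(E), equating T's and M's payoffs gives 5q + 1 = −3q + 4 ⇒ q = 3/8.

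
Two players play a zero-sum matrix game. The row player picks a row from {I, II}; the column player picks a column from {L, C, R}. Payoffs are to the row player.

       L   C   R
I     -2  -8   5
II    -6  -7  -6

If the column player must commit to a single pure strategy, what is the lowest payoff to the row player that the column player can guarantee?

-7

Column maxima: L → -2, C → -7, R → 5.
The smallest of these is -7.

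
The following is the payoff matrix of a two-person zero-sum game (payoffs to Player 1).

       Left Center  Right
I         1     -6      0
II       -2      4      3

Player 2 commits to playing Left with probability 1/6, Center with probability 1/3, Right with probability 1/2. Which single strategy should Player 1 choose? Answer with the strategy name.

II

Expected payoff of I: (1/6)·1 + (1/3)·(-6) + (1/2)·0 = -11/6.
Expected payoff of II: (1/6)·(-2) + (1/3)·4 + (1/2)·3 = 5/2.
The largest is 5/2, so Player 1's best response is II.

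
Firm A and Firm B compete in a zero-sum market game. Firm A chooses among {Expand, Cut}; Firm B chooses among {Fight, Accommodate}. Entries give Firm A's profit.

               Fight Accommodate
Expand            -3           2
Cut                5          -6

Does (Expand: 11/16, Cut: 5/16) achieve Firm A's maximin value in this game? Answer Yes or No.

Against Fight this mix gives (11/16)·(-3) + (5/16)·5 = -1/2.
Against Accommodate this mix gives (11/16)·2 + (5/16)·(-6) = -1/2.
All of Firm B's active replies (Fight, Accommodate) yield -1/2, and no column does worse for Firm A. The mix makes Firm B indifferent and guarantees -1/2, so it is optimal.

Yes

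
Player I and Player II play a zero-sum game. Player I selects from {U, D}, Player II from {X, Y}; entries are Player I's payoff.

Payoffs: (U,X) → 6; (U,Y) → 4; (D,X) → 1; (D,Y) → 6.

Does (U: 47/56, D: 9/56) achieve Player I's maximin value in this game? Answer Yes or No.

No

Against X this mix gives (47/56)·6 + (9/56)·1 = 291/56.
Against Y this mix gives (47/56)·4 + (9/56)·6 = 121/28.
Player II will play Y, holding Player I to 121/28. Shifting weight toward the row that does better against Y would raise this floor (the equalizing mix achieves 32/7 against both Y and X), so the proposed strategy is not optimal.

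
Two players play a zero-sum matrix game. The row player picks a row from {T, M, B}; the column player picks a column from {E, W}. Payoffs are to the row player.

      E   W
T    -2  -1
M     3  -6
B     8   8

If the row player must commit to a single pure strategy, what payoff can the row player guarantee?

8

Row minima: T → -2, M → -6, B → 8.
The best of these is 8.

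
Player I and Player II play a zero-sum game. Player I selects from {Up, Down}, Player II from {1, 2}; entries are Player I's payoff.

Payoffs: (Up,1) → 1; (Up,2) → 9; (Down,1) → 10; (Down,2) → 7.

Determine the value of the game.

83/11

Row minima: Up → 1, Down → 7; maximin = 7.
Column maxima: 1 → 10, 2 → 9; minimax = 9.
7 ≠ 9, so there is no saddle point; optimal play is mixed.
Let Player I play Up with probability p. Expected payoff against 1: 1p + 10(1−p) = −9p + 10; against 2: 9p + 7(1−p) = 2p + 7.
Setting these equal: −9p + 10 = 2p + 7 ⇒ −11p = -3 ⇒ p = 3/11, and the value is (-9)·(3/11) + 10 = 83/11.
For Player II: with q = P(1), equating Up's and Down's payoffs gives −8q + 9 = 3q + 7 ⇒ q = 2/11.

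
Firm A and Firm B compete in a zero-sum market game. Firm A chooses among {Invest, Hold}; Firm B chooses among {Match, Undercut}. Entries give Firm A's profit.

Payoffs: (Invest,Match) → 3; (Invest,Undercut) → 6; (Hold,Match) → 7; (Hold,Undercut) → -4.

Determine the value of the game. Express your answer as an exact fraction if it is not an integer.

Row minima: Invest → 3, Hold → -4; maximin = 3.
Column maxima: Match → 7, Undercut → 6; minimax = 6.
3 ≠ 6, so there is no saddle point; optimal play is mixed.
Let Firm A play Invest with probability p. Expected payoff against Match: 3p + 7(1−p) = −4p + 7; against Undercut: 6p + (-4)(1−p) = 10p − 4.
Setting these equal: −4p + 7 = 10p − 4 ⇒ −14p = -11 ⇒ p = 11/14, and the value is (-4)·(11/14) + 7 = 27/7.
For Firm B: with q = P(Match), equating Invest's and Hold's payoffs gives −3q + 6 = 11q − 4 ⇒ q = 5/7.

27/7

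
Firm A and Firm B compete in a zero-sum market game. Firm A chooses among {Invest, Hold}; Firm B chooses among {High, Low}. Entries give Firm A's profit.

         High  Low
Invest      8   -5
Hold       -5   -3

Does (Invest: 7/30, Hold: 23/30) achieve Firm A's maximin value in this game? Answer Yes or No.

Against High this mix gives (7/30)·8 + (23/30)·(-5) = -59/30.
Against Low this mix gives (7/30)·(-5) + (23/30)·(-3) = -52/15.
Firm B will play Low, holding Firm A to -52/15. Shifting weight toward the row that does better against Low would raise this floor (the equalizing mix achieves -49/15 against both Low and High), so the proposed strategy is not optimal.

No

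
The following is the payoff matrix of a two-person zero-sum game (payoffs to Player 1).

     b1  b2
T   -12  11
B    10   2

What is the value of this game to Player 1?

Row minima: T → -12, B → 2; maximin = 2.
Column maxima: b1 → 10, b2 → 11; minimax = 10.
2 ≠ 10, so there is no saddle point; optimal play is mixed.
Let Player 1 play T with probability p. Expected payoff against b1: (-12)p + 10(1−p) = −22p + 10; against b2: 11p + 2(1−p) = 9p + 2.
Setting these equal: −22p + 10 = 9p + 2 ⇒ −31p = -8 ⇒ p = 8/31, and the value is (-22)·(8/31) + 10 = 134/31.
For Player 2: with q = P(b1), equating T's and B's payoffs gives −23q + 11 = 8q + 2 ⇒ q = 9/31.

134/31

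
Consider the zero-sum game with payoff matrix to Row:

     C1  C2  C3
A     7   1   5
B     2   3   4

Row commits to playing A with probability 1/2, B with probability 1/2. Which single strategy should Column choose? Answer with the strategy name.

If Column plays C1, Row's expected payoff is (1/2)·7 + (1/2)·2 = 9/2.
If Column plays C2, Row's expected payoff is (1/2)·1 + (1/2)·3 = 2.
If Column plays C3, Row's expected payoff is (1/2)·5 + (1/2)·4 = 9/2.
Column minimizes Row's payoff; the smallest is 2, so the best response is C2.

C2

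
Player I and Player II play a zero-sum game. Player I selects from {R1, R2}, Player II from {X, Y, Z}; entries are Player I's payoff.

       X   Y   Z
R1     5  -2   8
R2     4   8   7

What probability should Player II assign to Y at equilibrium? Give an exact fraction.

Row minima: R1 → -2, R2 → 4; maximin = 4.
Column maxima: X → 5, Y → 8, Z → 8; minimax = 5.
4 ≠ 5, so there is no saddle point; optimal play is mixed.
Z is strictly dominated by X (it gives Player I strictly more in every row), so Player II never plays it.
On the remaining 2×2 (R1, R2 vs X, Y):
Let Player I play R1 with probability p. Expected payoff against X: 5p + 4(1−p) = p + 4; against Y: (-2)p + 8(1−p) = −10p + 8.
Setting these equal: p + 4 = −10p + 8 ⇒ 11p = 4 ⇒ p = 4/11, and the value is (1)·(4/11) + 4 = 48/11.
For Player II: with q = P(X), equating R1's and R2's payoffs gives 7q − 2 = −4q + 8 ⇒ q = 10/11.

1/11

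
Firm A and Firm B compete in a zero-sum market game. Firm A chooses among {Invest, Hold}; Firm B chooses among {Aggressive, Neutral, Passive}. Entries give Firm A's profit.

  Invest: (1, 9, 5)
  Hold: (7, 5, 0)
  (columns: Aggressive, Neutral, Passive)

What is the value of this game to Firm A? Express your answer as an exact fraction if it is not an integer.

Row minima: Invest → 1, Hold → 0; maximin = 1.
Column maxima: Aggressive → 7, Neutral → 9, Passive → 5; minimax = 5.
1 ≠ 5, so there is no saddle point; optimal play is mixed.
Neutral is strictly dominated by Passive (it gives Firm A strictly more in every row), so Firm B never plays it.
On the remaining 2×2 (Invest, Hold vs Aggressive, Passive):
Let Firm A play Invest with probability p. Expected payoff against Aggressive: 1p + 7(1−p) = −6p + 7; against Passive: 5p + 0(1−p) = 5p.
Setting these equal: −6p + 7 = 5p ⇒ −11p = -7 ⇒ p = 7/11, and the value is (-6)·(7/11) + 7 = 35/11.
For Firm B: with q = P(Aggressive), equating Invest's and Hold's payoffs gives −4q + 5 = 7q ⇒ q = 5/11.

35/11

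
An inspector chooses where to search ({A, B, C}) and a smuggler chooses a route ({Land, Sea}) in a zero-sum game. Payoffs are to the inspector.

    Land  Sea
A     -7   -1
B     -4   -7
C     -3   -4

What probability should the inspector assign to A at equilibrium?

1/7

Row minima: A → -7, B → -7, C → -4; maximin = -4.
Column maxima: Land → -3, Sea → -1; minimax = -3.
-4 ≠ -3, so there is no saddle point; optimal play is mixed.
B is strictly dominated by C, so the inspector never plays it.
On the remaining 2×2 (A, C vs Land, Sea):
Let the inspector play A with probability p. Expected payoff against Land: (-7)p + (-3)(1−p) = −4p − 3; against Sea: (-1)p + (-4)(1−p) = 3p − 4.
Setting these equal: −4p − 3 = 3p − 4 ⇒ −7p = -1 ⇒ p = 1/7, and the value is (-4)·(1/7) − 3 = -25/7.
For the smuggler: with q = P(Land), equating A's and C's payoffs gives −6q − 1 = q − 4 ⇒ q = 3/7.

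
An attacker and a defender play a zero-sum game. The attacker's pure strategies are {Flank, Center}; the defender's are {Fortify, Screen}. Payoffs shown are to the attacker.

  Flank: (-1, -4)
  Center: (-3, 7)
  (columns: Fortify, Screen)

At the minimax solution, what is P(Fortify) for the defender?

Row minima: Flank → -4, Center → -3; maximin = -3.
Column maxima: Fortify → -1, Screen → 7; minimax = -1.
-3 ≠ -1, so there is no saddle point; optimal play is mixed.
Let the attacker play Flank with probability p. Expected payoff against Fortify: (-1)p + (-3)(1−p) = 2p − 3; against Screen: (-4)p + 7(1−p) = −11p + 7.
Setting these equal: 2p − 3 = −11p + 7 ⇒ 13p = 10 ⇒ p = 10/13, and the value is (2)·(10/13) − 3 = -19/13.
For the defender: with q = P(Fortify), equating Flank's and Center's payoffs gives 3q − 4 = −10q + 7 ⇒ q = 11/13.

11/13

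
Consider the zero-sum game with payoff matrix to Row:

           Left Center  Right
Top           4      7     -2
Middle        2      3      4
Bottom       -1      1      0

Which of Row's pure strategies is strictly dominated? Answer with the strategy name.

Bottom

Middle gives a strictly higher payoff than Bottom against every column: 2 > -1, 3 > 1, 4 > 0.
So Bottom is strictly dominated and Row never plays it.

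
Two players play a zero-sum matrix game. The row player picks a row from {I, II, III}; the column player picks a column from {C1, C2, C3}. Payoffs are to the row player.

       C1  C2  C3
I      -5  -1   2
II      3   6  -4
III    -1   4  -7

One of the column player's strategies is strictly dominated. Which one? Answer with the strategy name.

C1 holds the row player's payoff strictly below C2 in every row: -5 < -1, 3 < 6, -1 < 4.
So C2 is strictly dominated for the column player.

C2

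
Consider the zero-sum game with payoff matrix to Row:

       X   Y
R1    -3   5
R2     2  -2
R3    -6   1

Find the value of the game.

Row minima: R1 → -3, R2 → -2, R3 → -6; maximin = -2.
Column maxima: X → 2, Y → 5; minimax = 2.
-2 ≠ 2, so there is no saddle point; optimal play is mixed.
R3 is strictly dominated by R1, so Row never plays it.
On the remaining 2×2 (R1, R2 vs X, Y):
Let Row play R1 with probability p. Expected payoff against X: (-3)p + 2(1−p) = −5p + 2; against Y: 5p + (-2)(1−p) = 7p − 2.
Setting these equal: −5p + 2 = 7p − 2 ⇒ −12p = -4 ⇒ p = 1/3, and the value is (-5)·(1/3) + 2 = 1/3.
For Column: with q = P(X), equating R1's and R2's payoffs gives −8q + 5 = 4q − 2 ⇒ q = 7/12.

1/3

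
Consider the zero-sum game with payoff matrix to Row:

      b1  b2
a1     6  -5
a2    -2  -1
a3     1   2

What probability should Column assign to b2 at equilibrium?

Row minima: a1 → -5, a2 → -2, a3 → 1; maximin = 1.
Column maxima: b1 → 6, b2 → 2; minimax = 2.
1 ≠ 2, so there is no saddle point; optimal play is mixed.
a2 is strictly dominated by a3, so Row never plays it.
On the remaining 2×2 (a1, a3 vs b1, b2):
Let Row play a1 with probability p. Expected payoff against b1: 6p + 1(1−p) = 5p + 1; against b2: (-5)p + 2(1−p) = −7p + 2.
Setting these equal: 5p + 1 = −7p + 2 ⇒ 12p = 1 ⇒ p = 1/12, and the value is (5)·(1/12) + 1 = 17/12.
For Column: with q = P(b1), equating a1's and a3's payoffs gives 11q − 5 = −q + 2 ⇒ q = 7/12.

5/12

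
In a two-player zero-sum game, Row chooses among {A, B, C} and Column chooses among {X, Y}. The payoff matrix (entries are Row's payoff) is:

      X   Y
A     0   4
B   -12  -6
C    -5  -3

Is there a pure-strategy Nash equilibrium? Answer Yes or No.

Yes

Row minima: A → 0, B → -12, C → -5; maximin = 0.
Column maxima: X → 0, Y → 4; minimax = 0.
maximin = minimax = 0, so a saddle point exists.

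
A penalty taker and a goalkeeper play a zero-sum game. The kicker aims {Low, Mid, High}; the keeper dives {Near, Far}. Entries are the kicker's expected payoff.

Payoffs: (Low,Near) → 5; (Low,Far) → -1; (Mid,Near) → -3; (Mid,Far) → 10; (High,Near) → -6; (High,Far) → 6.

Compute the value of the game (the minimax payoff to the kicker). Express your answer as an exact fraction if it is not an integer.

Row minima: Low → -1, Mid → -3, High → -6; maximin = -1.
Column maxima: Near → 5, Far → 10; minimax = 5.
-1 ≠ 5, so there is no saddle point; optimal play is mixed.
High is strictly dominated by Mid, so the kicker never plays it.
On the remaining 2×2 (Low, Mid vs Near, Far):
Let the kicker play Low with probability p. Expected payoff against Near: 5p + (-3)(1−p) = 8p − 3; against Far: (-1)p + 10(1−p) = −11p + 10.
Setting these equal: 8p − 3 = −11p + 10 ⇒ 19p = 13 ⇒ p = 13/19, and the value is (8)·(13/19) − 3 = 47/19.
For the keeper: with q = P(Near), equating Low's and Mid's payoffs gives 6q − 1 = −13q + 10 ⇒ q = 11/19.

47/19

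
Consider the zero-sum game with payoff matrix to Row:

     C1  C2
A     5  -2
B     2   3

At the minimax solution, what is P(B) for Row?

7/8

Row minima: A → -2, B → 2; maximin = 2.
Column maxima: C1 → 5, C2 → 3; minimax = 3.
2 ≠ 3, so there is no saddle point; optimal play is mixed.
Let Row play A with probability p. Expected payoff against C1: 5p + 2(1−p) = 3p + 2; against C2: (-2)p + 3(1−p) = −5p + 3.
Setting these equal: 3p + 2 = −5p + 3 ⇒ 8p = 1 ⇒ p = 1/8, and the value is (3)·(1/8) + 2 = 19/8.
For Column: with q = P(C1), equating A's and B's payoffs gives 7q − 2 = −q + 3 ⇒ q = 5/8.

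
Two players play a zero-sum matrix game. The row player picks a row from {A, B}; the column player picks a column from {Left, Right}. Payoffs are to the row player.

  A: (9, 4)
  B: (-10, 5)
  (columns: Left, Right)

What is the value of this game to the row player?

17/4

Row minima: A → 4, B → -10; maximin = 4.
Column maxima: Left → 9, Right → 5; minimax = 5.
4 ≠ 5, so there is no saddle point; optimal play is mixed.
Let the row player play A with probability p. Expected payoff against Left: 9p + (-10)(1−p) = 19p − 10; against Right: 4p + 5(1−p) = −p + 5.
Setting these equal: 19p − 10 = −p + 5 ⇒ 20p = 15 ⇒ p = 3/4, and the value is (19)·(3/4) − 10 = 17/4.
For the column player: with q = P(Left), equating A's and B's payoffs gives 5q + 4 = −15q + 5 ⇒ q = 1/20.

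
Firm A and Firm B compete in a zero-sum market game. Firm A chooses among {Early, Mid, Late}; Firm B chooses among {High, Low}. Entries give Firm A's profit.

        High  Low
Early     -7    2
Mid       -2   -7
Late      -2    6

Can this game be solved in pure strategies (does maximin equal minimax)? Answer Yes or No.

Row minima: Early → -7, Mid → -7, Late → -2; maximin = -2.
Column maxima: High → -2, Low → 6; minimax = -2.
maximin = minimax = -2, so a saddle point exists.

Yes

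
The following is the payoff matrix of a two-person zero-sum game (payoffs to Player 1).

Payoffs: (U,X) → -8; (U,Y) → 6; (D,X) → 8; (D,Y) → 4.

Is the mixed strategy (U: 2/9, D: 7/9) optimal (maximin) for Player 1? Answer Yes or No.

Yes

Against X this mix gives (2/9)·(-8) + (7/9)·8 = 40/9.
Against Y this mix gives (2/9)·6 + (7/9)·4 = 40/9.
All of Player 2's active replies (X, Y) yield 40/9, and no column does worse for Player 1. The mix makes Player 2 indifferent and guarantees 40/9, so it is optimal.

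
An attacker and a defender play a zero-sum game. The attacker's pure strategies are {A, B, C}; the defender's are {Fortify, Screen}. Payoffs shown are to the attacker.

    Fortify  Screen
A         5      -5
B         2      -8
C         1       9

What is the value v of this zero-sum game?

25/9

Row minima: A → -5, B → -8, C → 1; maximin = 1.
Column maxima: Fortify → 5, Screen → 9; minimax = 5.
1 ≠ 5, so there is no saddle point; optimal play is mixed.
B is strictly dominated by A, so the attacker never plays it.
On the remaining 2×2 (A, C vs Fortify, Screen):
Let the attacker play A with probability p. Expected payoff against Fortify: 5p + 1(1−p) = 4p + 1; against Screen: (-5)p + 9(1−p) = −14p + 9.
Setting these equal: 4p + 1 = −14p + 9 ⇒ 18p = 8 ⇒ p = 4/9, and the value is (4)·(4/9) + 1 = 25/9.
For the defender: with q = P(Fortify), equating A's and C's payoffs gives 10q − 5 = −8q + 9 ⇒ q = 7/9.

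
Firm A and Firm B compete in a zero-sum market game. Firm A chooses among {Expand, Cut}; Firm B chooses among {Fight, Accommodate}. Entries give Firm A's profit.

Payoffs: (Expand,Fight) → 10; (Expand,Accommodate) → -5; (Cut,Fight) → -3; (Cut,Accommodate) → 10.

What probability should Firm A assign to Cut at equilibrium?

Row minima: Expand → -5, Cut → -3; maximin = -3.
Column maxima: Fight → 10, Accommodate → 10; minimax = 10.
-3 ≠ 10, so there is no saddle point; optimal play is mixed.
Let Firm A play Expand with probability p. Expected payoff against Fight: 10p + (-3)(1−p) = 13p − 3; against Accommodate: (-5)p + 10(1−p) = −15p + 10.
Setting these equal: 13p − 3 = −15p + 10 ⇒ 28p = 13 ⇒ p = 13/28, and the value is (13)·(13/28) − 3 = 85/28.
For Firm B: with q = P(Fight), equating Expand's and Cut's payoffs gives 15q − 5 = −13q + 10 ⇒ q = 15/28.

15/28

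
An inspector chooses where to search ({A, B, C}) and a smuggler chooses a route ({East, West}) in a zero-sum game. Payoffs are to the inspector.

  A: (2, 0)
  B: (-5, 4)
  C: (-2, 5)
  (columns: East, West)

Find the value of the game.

10/9

Row minima: A → 0, B → -5, C → -2; maximin = 0.
Column maxima: East → 2, West → 5; minimax = 2.
0 ≠ 2, so there is no saddle point; optimal play is mixed.
B is strictly dominated by C, so the inspector never plays it.
On the remaining 2×2 (A, C vs East, West):
Let the inspector play A with probability p. Expected payoff against East: 2p + (-2)(1−p) = 4p − 2; against West: 0p + 5(1−p) = −5p + 5.
Setting these equal: 4p − 2 = −5p + 5 ⇒ 9p = 7 ⇒ p = 7/9, and the value is (4)·(7/9) − 2 = 10/9.
For the smuggler: with q = P(East), equating A's and C's payoffs gives 2q = −7q + 5 ⇒ q = 5/9.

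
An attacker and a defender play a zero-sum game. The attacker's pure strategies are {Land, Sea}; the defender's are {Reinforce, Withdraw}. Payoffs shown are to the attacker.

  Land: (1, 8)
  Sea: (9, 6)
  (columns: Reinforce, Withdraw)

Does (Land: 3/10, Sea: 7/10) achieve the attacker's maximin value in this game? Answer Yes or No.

Against Reinforce this mix gives (3/10)·1 + (7/10)·9 = 33/5.
Against Withdraw this mix gives (3/10)·8 + (7/10)·6 = 33/5.
All of the defender's active replies (Reinforce, Withdraw) yield 33/5, and no column does worse for the attacker. The mix makes the defender indifferent and guarantees 33/5, so it is optimal.

Yes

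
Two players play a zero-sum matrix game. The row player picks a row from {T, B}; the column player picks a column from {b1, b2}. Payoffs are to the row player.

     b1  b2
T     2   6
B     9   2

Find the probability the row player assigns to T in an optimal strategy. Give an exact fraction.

7/11

Row minima: T → 2, B → 2; maximin = 2.
Column maxima: b1 → 9, b2 → 6; minimax = 6.
2 ≠ 6, so there is no saddle point; optimal play is mixed.
Let the row player play T with probability p. Expected payoff against b1: 2p + 9(1−p) = −7p + 9; against b2: 6p + 2(1−p) = 4p + 2.
Setting these equal: −7p + 9 = 4p + 2 ⇒ −11p = -7 ⇒ p = 7/11, and the value is (-7)·(7/11) + 9 = 50/11.
For the column player: with q = P(b1), equating T's and B's payoffs gives −4q + 6 = 7q + 2 ⇒ q = 4/11.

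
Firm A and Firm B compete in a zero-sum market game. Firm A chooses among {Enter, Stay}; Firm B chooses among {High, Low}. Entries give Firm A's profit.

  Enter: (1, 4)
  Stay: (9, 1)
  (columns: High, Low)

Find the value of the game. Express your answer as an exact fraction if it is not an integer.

Row minima: Enter → 1, Stay → 1; maximin = 1.
Column maxima: High → 9, Low → 4; minimax = 4.
1 ≠ 4, so there is no saddle point; optimal play is mixed.
Let Firm A play Enter with probability p. Expected payoff against High: 1p + 9(1−p) = −8p + 9; against Low: 4p + 1(1−p) = 3p + 1.
Setting these equal: −8p + 9 = 3p + 1 ⇒ −11p = -8 ⇒ p = 8/11, and the value is (-8)·(8/11) + 9 = 35/11.
For Firm B: with q = P(High), equating Enter's and Stay's payoffs gives −3q + 4 = 8q + 1 ⇒ q = 3/11.

35/11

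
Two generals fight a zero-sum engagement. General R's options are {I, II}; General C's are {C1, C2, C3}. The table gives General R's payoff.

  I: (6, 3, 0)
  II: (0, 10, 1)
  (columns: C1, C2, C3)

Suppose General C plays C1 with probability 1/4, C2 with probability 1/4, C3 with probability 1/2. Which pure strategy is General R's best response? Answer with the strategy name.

II

Expected payoff of I: (1/4)·6 + (1/4)·3 + (1/2)·0 = 9/4.
Expected payoff of II: (1/4)·0 + (1/4)·10 + (1/2)·1 = 3.
The largest is 3, so General R's best response is II.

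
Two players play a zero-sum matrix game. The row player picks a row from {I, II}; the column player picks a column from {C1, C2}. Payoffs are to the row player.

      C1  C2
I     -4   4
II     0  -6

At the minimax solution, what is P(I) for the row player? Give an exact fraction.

Row minima: I → -4, II → -6; maximin = -4.
Column maxima: C1 → 0, C2 → 4; minimax = 0.
-4 ≠ 0, so there is no saddle point; optimal play is mixed.
Let the row player play I with probability p. Expected payoff against C1: (-4)p + 0(1−p) = −4p; against C2: 4p + (-6)(1−p) = 10p − 6.
Setting these equal: −4p = 10p − 6 ⇒ −14p = -6 ⇒ p = 3/7, and the value is (-4)·(3/7) = -12/7.
For the column player: with q = P(C1), equating I's and II's payoffs gives −8q + 4 = 6q − 6 ⇒ q = 5/7.

3/7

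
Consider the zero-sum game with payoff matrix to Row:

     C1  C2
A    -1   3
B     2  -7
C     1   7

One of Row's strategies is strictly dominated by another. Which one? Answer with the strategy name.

A

C gives a strictly higher payoff than A against every column: 1 > -1, 7 > 3.
So A is strictly dominated and Row never plays it.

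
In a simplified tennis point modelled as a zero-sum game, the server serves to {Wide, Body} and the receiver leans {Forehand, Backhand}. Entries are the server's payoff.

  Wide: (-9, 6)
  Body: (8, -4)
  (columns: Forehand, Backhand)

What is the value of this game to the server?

Row minima: Wide → -9, Body → -4; maximin = -4.
Column maxima: Forehand → 8, Backhand → 6; minimax = 6.
-4 ≠ 6, so there is no saddle point; optimal play is mixed.
Let the server play Wide with probability p. Expected payoff against Forehand: (-9)p + 8(1−p) = −17p + 8; against Backhand: 6p + (-4)(1−p) = 10p − 4.
Setting these equal: −17p + 8 = 10p − 4 ⇒ −27p = -12 ⇒ p = 4/9, and the value is (-17)·(4/9) + 8 = 4/9.
For the receiver: with q = P(Forehand), equating Wide's and Body's payoffs gives −15q + 6 = 12q − 4 ⇒ q = 10/27.

4/9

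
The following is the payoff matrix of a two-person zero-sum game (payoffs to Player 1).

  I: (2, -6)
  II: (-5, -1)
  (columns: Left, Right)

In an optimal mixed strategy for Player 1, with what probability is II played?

2/3

Row minima: I → -6, II → -5; maximin = -5.
Column maxima: Left → 2, Right → -1; minimax = -1.
-5 ≠ -1, so there is no saddle point; optimal play is mixed.
Let Player 1 play I with probability p. Expected payoff against Left: 2p + (-5)(1−p) = 7p − 5; against Right: (-6)p + (-1)(1−p) = −5p − 1.
Setting these equal: 7p − 5 = −5p − 1 ⇒ 12p = 4 ⇒ p = 1/3, and the value is (7)·(1/3) − 5 = -8/3.
For Player 2: with q = P(Left), equating I's and II's payoffs gives 8q − 6 = −4q − 1 ⇒ q = 5/12.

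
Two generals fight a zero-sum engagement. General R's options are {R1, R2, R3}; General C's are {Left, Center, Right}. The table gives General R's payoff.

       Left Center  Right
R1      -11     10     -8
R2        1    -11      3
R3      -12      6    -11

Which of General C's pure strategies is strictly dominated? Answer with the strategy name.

Left holds General R's payoff strictly below Right in every row: -11 < -8, 1 < 3, -12 < -11.
So Right is strictly dominated for General C.

Right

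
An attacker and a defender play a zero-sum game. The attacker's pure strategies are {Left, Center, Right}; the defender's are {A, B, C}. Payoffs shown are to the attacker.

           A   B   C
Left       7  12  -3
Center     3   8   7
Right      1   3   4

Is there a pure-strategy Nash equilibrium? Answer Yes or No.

No

Row minima: Left → -3, Center → 3, Right → 1; maximin = 3.
Column maxima: A → 7, B → 12, C → 7; minimax = 7.
3 ≠ 7, so no pure-strategy equilibrium exists.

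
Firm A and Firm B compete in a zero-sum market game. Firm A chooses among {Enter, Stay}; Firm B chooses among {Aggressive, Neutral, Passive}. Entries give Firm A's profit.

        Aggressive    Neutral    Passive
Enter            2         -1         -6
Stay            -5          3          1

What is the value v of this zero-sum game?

Row minima: Enter → -6, Stay → -5; maximin = -5.
Column maxima: Aggressive → 2, Neutral → 3, Passive → 1; minimax = 1.
-5 ≠ 1, so there is no saddle point; optimal play is mixed.
Neutral is strictly dominated by Passive (it gives Firm A strictly more in every row), so Firm B never plays it.
On the remaining 2×2 (Enter, Stay vs Aggressive, Passive):
Let Firm A play Enter with probability p. Expected payoff against Aggressive: 2p + (-5)(1−p) = 7p − 5; against Passive: (-6)p + 1(1−p) = −7p + 1.
Setting these equal: 7p − 5 = −7p + 1 ⇒ 14p = 6 ⇒ p = 3/7, and the value is (7)·(3/7) − 5 = -2.
For Firm B: with q = P(Aggressive), equating Enter's and Stay's payoffs gives 8q − 6 = −6q + 1 ⇒ q = 1/2.

-2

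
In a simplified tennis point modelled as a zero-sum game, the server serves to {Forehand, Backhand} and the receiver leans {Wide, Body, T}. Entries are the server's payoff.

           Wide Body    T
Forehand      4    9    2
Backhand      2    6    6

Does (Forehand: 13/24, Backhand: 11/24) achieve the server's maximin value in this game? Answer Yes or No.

No

Against Wide this mix gives (13/24)·4 + (11/24)·2 = 37/12.
Against Body this mix gives (13/24)·9 + (11/24)·6 = 61/8.
Against T this mix gives (13/24)·2 + (11/24)·6 = 23/6.
The receiver will play Wide, holding the server to 37/12. Shifting weight toward the row that does better against Wide would raise this floor (the equalizing mix achieves 10/3 against both Wide and T), so the proposed strategy is not optimal.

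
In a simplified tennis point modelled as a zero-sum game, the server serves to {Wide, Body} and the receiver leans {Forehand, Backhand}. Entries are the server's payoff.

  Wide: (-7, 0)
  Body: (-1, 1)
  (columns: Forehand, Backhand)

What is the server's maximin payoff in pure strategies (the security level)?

Row minima: Wide → -7, Body → -1.
The best of these is -1.

-1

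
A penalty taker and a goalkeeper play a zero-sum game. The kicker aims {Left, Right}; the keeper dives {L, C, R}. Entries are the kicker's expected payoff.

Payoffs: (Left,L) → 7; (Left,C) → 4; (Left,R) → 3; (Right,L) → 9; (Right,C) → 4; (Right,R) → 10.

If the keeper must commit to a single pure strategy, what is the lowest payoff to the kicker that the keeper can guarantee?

Column maxima: L → 9, C → 4, R → 10.
The smallest of these is 4.

4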